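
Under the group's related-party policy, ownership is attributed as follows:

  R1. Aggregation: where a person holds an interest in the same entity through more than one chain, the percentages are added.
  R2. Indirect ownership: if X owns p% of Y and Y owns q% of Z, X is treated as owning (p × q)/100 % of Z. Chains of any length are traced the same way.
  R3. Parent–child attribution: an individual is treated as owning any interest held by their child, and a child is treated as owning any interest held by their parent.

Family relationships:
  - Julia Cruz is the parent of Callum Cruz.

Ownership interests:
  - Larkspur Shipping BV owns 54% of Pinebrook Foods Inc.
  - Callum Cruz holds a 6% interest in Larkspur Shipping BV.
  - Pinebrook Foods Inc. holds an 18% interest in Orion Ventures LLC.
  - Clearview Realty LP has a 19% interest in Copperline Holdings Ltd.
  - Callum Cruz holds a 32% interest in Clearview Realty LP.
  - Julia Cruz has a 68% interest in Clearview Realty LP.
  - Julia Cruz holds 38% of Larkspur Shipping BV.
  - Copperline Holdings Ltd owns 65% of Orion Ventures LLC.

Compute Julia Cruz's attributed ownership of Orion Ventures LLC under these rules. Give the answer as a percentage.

By parent–child attribution (R3), Julia Cruz is treated as also owning Callum Cruz's interest in Larkspur Shipping BV, giving 38% + 6% = 44%.
By parent–child attribution (R3), Julia Cruz is treated as also owning Callum Cruz's interest in Clearview Realty LP, giving 68% + 32% = 100%.
Chain via Larkspur Shipping BV → Pinebrook Foods Inc. (R2): 44% × 54% × 18% = 4.2768% of Orion Ventures LLC.
Chain via Clearview Realty LP → Copperline Holdings Ltd (R2): 100% × 19% × 65% = 12.35% of Orion Ventures LLC.
Aggregating (R1): 4.2768% + 12.35% = 16.6268%.

16.6268%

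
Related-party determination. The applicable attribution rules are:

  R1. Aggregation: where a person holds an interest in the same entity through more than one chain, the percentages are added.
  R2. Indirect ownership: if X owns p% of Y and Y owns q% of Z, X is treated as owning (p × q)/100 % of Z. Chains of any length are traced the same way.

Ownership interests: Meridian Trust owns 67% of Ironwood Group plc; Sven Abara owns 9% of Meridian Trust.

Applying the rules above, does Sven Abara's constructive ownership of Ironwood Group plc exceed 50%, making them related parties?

Chain via Meridian Trust (R2): 9% × 67% = 6.03% of Ironwood Group plc.
6.03% does not exceed the 50% threshold, so Sven is not a related party to Ironwood Group plc.

No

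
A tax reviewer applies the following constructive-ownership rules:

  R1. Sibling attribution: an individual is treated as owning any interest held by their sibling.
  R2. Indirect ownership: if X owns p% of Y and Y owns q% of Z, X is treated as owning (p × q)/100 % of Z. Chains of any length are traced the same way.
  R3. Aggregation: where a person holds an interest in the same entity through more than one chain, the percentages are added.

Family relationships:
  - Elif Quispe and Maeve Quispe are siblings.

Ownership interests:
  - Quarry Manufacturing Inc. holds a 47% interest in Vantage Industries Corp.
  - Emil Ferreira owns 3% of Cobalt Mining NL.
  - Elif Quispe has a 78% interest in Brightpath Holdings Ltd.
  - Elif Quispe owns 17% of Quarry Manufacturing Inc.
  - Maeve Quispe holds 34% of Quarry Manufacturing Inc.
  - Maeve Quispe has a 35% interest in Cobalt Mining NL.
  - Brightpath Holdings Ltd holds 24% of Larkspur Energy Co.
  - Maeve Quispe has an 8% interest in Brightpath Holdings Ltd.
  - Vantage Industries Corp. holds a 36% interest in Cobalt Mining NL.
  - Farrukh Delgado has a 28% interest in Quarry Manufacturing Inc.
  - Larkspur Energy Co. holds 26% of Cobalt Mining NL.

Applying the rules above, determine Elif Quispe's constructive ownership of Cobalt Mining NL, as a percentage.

48.9956%

By sibling attribution (R1), Elif Quispe is treated as also owning Maeve Quispe's interest in Brightpath Holdings Ltd, giving 78% + 8% = 86%.
By sibling attribution (R1), Elif Quispe is treated as also owning Maeve Quispe's interest in Quarry Manufacturing Inc, giving 17% + 34% = 51%.
By sibling attribution (R1), Elif Quispe is treated as owning Maeve Quispe's 35% interest in Cobalt Mining NL.
Chain via Brightpath Holdings Ltd → Larkspur Energy Co. (R2): 86% × 24% × 26% = 5.3664% of Cobalt Mining NL.
Chain via Quarry Manufacturing Inc. → Vantage Industries Corp. (R2): 51% × 47% × 36% = 8.6292% of Cobalt Mining NL.
Direct interest in Cobalt Mining NL: 35%.
Aggregating (R3): 5.3664% + 8.6292% + 35% = 48.9956%.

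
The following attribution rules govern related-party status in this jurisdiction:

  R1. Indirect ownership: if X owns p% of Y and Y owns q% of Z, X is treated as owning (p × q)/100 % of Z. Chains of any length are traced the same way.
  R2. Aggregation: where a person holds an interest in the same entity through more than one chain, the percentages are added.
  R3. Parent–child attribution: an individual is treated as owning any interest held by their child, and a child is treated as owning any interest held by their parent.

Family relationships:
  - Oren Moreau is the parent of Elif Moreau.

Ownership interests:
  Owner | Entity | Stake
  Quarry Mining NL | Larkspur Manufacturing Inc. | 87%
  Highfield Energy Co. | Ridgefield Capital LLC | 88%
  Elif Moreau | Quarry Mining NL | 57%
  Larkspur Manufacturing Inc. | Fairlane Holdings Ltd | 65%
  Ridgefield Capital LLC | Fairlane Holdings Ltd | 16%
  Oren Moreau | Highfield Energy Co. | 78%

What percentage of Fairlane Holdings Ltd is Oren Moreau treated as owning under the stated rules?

By parent–child attribution (R3), Oren Moreau is treated as owning Elif Moreau's 57% interest in Quarry Mining NL.
Chain via Highfield Energy Co. → Ridgefield Capital LLC (R1): 78% × 88% × 16% = 10.9824% of Fairlane Holdings Ltd.
Chain via Quarry Mining NL → Larkspur Manufacturing Inc. (R1): 57% × 87% × 65% = 32.2335% of Fairlane Holdings Ltd.
Aggregating (R2): 10.9824% + 32.2335% = 43.2159%.

43.2159%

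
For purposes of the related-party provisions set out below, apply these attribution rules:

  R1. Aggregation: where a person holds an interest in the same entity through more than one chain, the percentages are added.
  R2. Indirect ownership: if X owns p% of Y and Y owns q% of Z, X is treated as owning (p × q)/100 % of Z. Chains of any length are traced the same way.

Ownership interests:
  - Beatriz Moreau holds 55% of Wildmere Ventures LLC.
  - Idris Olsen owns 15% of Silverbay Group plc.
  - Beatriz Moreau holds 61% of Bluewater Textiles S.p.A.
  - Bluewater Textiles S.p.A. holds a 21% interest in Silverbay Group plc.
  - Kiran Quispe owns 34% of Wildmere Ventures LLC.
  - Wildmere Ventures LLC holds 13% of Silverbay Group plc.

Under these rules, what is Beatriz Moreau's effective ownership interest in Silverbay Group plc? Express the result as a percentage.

Chain via Bluewater Textiles S.p.A. (R2): 61% × 21% = 12.81% of Silverbay Group plc.
Chain via Wildmere Ventures LLC (R2): 55% × 13% = 7.15% of Silverbay Group plc.
Aggregating (R1): 12.81% + 7.15% = 19.96%.

19.96%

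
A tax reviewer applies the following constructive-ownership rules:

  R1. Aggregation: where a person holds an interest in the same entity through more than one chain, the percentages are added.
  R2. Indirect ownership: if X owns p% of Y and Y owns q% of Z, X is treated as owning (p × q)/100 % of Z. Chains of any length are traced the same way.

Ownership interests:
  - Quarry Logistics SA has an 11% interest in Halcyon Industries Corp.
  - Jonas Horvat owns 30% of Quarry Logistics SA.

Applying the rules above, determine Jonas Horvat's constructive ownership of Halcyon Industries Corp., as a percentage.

3.3%

Chain via Quarry Logistics SA (R2): 30% × 11% = 3.3% of Halcyon Industries Corp.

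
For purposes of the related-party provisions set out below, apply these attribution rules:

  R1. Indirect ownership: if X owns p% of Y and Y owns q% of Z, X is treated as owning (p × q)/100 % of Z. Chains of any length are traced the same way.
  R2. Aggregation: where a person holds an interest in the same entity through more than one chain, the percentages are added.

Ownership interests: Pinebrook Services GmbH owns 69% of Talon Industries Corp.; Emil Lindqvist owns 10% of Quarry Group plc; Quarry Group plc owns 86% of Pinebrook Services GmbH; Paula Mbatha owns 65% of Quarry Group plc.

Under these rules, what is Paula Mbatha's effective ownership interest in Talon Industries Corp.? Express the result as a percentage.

38.571%

Chain via Quarry Group plc → Pinebrook Services GmbH (R1): 65% × 86% × 69% = 38.571% of Talon Industries Corp.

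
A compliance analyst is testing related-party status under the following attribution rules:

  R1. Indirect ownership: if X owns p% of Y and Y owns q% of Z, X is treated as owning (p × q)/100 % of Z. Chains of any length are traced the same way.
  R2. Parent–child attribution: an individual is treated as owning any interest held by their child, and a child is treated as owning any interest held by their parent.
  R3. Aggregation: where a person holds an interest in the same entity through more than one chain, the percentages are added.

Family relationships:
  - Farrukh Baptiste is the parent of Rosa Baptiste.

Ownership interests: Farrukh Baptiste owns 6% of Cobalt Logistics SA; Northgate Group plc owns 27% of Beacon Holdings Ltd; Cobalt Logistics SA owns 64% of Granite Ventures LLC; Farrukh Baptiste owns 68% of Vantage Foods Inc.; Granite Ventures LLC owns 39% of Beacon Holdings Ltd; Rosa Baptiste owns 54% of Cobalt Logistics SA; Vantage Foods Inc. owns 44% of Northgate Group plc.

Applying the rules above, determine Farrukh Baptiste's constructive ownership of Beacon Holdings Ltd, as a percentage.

23.0544%

By parent–child attribution (R2), Farrukh Baptiste is treated as also owning Rosa Baptiste's interest in Cobalt Logistics SA, giving 6% + 54% = 60%.
Chain via Vantage Foods Inc. → Northgate Group plc (R1): 68% × 44% × 27% = 8.0784% of Beacon Holdings Ltd.
Chain via Cobalt Logistics SA → Granite Ventures LLC (R1): 60% × 64% × 39% = 14.976% of Beacon Holdings Ltd.
Aggregating (R3): 8.0784% + 14.976% = 23.0544%.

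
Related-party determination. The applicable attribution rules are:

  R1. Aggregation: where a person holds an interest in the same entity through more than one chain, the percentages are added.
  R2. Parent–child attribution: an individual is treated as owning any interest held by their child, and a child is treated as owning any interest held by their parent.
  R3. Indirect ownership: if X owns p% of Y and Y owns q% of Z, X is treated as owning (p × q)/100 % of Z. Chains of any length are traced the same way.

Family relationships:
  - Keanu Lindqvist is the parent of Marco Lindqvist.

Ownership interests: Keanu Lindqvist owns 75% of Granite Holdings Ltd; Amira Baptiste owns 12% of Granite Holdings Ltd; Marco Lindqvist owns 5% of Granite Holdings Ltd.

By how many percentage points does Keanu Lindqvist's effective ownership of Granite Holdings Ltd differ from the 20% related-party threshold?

By parent–child attribution (R2), Keanu Lindqvist is treated as also owning Marco Lindqvist's interest in Granite Holdings Ltd, giving 75% + 5% = 80%.
Direct interest in Granite Holdings Ltd: 80%.
80% exceeds the 20% threshold by 60 percentage points.

60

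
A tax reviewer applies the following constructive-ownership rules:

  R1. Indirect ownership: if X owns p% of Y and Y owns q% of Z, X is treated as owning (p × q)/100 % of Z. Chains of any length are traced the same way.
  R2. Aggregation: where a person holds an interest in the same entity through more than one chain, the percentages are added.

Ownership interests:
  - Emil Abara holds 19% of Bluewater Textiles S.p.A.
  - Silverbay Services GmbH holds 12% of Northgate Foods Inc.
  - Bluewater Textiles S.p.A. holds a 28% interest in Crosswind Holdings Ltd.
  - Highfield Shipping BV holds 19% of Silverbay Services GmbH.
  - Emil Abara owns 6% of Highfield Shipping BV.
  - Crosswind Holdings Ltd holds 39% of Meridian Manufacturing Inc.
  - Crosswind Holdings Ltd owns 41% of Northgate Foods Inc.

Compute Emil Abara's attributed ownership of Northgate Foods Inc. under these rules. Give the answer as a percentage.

Chain via Highfield Shipping BV → Silverbay Services GmbH (R1): 6% × 19% × 12% = 0.1368% of Northgate Foods Inc.
Chain via Bluewater Textiles S.p.A. → Crosswind Holdings Ltd (R1): 19% × 28% × 41% = 2.1812% of Northgate Foods Inc.
Aggregating (R2): 0.1368% + 2.1812% = 2.318%.

2.318%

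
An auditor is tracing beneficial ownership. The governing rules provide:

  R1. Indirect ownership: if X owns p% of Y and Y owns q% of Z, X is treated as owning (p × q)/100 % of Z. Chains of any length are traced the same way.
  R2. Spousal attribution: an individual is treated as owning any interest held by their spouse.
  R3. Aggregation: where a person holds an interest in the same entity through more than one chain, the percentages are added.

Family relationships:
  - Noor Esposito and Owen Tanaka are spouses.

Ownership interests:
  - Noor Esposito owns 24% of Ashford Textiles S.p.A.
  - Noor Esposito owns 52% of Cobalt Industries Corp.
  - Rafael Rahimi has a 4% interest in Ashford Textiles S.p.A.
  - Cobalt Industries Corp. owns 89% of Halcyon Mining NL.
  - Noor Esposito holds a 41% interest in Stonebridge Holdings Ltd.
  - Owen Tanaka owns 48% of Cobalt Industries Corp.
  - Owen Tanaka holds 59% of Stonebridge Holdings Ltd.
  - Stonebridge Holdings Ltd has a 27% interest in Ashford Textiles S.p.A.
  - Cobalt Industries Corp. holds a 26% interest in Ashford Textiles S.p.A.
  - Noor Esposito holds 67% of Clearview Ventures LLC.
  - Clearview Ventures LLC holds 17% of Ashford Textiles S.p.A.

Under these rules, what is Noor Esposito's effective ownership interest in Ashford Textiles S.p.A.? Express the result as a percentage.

By spousal attribution (R2), Noor Esposito is treated as also owning Owen Tanaka's interest in Stonebridge Holdings Ltd, giving 41% + 59% = 100%.
By spousal attribution (R2), Noor Esposito is treated as also owning Owen Tanaka's interest in Cobalt Industries Corp, giving 52% + 48% = 100%.
Chain via Stonebridge Holdings Ltd (R1): 100% × 27% = 27% of Ashford Textiles S.p.A.
Chain via Cobalt Industries Corp. (R1): 100% × 26% = 26% of Ashford Textiles S.p.A.
Chain via Clearview Ventures LLC (R1): 67% × 17% = 11.39% of Ashford Textiles S.p.A.
Direct interest in Ashford Textiles S.p.A: 24%.
Aggregating (R3): 27% + 26% + 11.39% + 24% = 88.39%.

88.39%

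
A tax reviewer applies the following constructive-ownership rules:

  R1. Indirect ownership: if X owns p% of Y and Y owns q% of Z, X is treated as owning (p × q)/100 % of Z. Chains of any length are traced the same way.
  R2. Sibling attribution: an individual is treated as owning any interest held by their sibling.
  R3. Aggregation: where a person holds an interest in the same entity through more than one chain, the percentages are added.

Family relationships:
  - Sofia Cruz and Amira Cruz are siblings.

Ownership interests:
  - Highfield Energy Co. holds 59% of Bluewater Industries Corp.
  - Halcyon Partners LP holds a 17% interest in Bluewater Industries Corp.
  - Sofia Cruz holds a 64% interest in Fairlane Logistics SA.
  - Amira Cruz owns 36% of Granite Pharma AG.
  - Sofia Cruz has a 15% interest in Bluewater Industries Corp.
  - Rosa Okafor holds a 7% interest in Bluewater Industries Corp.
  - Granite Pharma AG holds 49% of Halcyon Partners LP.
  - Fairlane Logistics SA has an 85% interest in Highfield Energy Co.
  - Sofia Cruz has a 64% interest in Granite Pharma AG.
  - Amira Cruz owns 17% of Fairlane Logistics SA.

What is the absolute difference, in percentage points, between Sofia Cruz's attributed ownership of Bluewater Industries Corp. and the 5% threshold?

By sibling attribution (R2), Sofia Cruz is treated as also owning Amira Cruz's interest in Granite Pharma AG, giving 64% + 36% = 100%.
By sibling attribution (R2), Sofia Cruz is treated as also owning Amira Cruz's interest in Fairlane Logistics SA, giving 64% + 17% = 81%.
Chain via Granite Pharma AG → Halcyon Partners LP (R1): 100% × 49% × 17% = 8.33% of Bluewater Industries Corp.
Chain via Fairlane Logistics SA → Highfield Energy Co. (R1): 81% × 85% × 59% = 40.6215% of Bluewater Industries Corp.
Direct interest in Bluewater Industries Corp: 15%.
Aggregating (R3): 8.33% + 40.6215% + 15% = 63.9515%.
63.9515% exceeds the 5% threshold by 58.9515 percentage points.

58.9515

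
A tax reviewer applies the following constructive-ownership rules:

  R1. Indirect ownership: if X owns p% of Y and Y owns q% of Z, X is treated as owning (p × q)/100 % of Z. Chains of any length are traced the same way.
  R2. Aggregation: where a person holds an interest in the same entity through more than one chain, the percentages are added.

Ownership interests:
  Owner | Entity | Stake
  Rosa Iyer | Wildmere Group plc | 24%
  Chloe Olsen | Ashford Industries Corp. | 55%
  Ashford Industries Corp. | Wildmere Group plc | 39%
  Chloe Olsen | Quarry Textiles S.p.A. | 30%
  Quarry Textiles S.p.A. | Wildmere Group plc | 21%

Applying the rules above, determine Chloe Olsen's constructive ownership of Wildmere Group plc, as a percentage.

Chain via Ashford Industries Corp. (R1): 55% × 39% = 21.45% of Wildmere Group plc.
Chain via Quarry Textiles S.p.A. (R1): 30% × 21% = 6.3% of Wildmere Group plc.
Aggregating (R2): 21.45% + 6.3% = 27.75%.

27.75%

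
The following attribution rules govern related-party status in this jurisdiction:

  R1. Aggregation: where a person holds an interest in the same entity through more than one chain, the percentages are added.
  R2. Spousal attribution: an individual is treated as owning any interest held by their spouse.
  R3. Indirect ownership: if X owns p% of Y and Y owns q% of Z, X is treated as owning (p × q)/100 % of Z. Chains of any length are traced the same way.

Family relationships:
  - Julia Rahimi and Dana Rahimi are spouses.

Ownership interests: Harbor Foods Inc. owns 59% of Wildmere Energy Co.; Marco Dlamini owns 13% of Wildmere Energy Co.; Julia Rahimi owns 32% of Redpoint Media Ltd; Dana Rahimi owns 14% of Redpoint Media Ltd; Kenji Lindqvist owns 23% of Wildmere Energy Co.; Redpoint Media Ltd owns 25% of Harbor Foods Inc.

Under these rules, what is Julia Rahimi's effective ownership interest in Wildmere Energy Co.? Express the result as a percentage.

By spousal attribution (R2), Julia Rahimi is treated as also owning Dana Rahimi's interest in Redpoint Media Ltd, giving 32% + 14% = 46%.
Chain via Redpoint Media Ltd → Harbor Foods Inc. (R3): 46% × 25% × 59% = 6.785% of Wildmere Energy Co.

6.785%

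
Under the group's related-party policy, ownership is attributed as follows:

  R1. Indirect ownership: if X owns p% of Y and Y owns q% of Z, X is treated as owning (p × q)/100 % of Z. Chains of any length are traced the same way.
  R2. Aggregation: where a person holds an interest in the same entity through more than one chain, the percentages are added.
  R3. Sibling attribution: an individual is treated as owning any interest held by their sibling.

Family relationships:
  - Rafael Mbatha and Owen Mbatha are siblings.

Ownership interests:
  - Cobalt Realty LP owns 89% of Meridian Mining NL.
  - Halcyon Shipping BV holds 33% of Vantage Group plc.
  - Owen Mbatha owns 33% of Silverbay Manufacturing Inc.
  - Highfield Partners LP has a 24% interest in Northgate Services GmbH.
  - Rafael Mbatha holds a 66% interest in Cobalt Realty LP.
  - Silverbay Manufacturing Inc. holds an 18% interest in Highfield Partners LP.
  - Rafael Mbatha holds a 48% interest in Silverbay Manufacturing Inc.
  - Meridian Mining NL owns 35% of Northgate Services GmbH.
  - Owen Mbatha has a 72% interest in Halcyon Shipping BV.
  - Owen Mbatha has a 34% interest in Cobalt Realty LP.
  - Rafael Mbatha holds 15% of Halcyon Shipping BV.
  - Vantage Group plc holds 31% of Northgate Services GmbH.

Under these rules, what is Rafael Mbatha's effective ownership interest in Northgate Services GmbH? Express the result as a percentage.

43.5493%

By sibling attribution (R3), Rafael Mbatha is treated as also owning Owen Mbatha's interest in Cobalt Realty LP, giving 66% + 34% = 100%.
By sibling attribution (R3), Rafael Mbatha is treated as also owning Owen Mbatha's interest in Silverbay Manufacturing Inc, giving 48% + 33% = 81%.
By sibling attribution (R3), Rafael Mbatha is treated as also owning Owen Mbatha's interest in Halcyon Shipping BV, giving 15% + 72% = 87%.
Chain via Cobalt Realty LP → Meridian Mining NL (R1): 100% × 89% × 35% = 31.15% of Northgate Services GmbH.
Chain via Silverbay Manufacturing Inc. → Highfield Partners LP (R1): 81% × 18% × 24% = 3.4992% of Northgate Services GmbH.
Chain via Halcyon Shipping BV → Vantage Group plc (R1): 87% × 33% × 31% = 8.9001% of Northgate Services GmbH.
Aggregating (R2): 31.15% + 3.4992% + 8.9001% = 43.5493%.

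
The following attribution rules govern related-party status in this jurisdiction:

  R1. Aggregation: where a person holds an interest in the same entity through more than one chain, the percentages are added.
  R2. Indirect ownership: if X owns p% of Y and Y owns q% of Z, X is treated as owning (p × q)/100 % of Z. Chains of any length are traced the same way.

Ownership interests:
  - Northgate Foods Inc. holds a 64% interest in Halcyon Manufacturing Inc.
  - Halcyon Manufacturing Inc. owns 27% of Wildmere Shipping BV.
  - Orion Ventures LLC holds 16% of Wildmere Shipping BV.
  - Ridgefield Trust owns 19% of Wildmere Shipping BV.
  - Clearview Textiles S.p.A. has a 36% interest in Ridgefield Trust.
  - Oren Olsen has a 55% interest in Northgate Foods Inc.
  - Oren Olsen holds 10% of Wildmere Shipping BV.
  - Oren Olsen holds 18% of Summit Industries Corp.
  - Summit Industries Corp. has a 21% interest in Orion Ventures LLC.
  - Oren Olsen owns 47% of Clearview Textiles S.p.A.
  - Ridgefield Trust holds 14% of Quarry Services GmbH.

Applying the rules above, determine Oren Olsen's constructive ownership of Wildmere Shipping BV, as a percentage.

23.3236%

Chain via Northgate Foods Inc. → Halcyon Manufacturing Inc. (R2): 55% × 64% × 27% = 9.504% of Wildmere Shipping BV.
Chain via Summit Industries Corp. → Orion Ventures LLC (R2): 18% × 21% × 16% = 0.6048% of Wildmere Shipping BV.
Chain via Clearview Textiles S.p.A. → Ridgefield Trust (R2): 47% × 36% × 19% = 3.2148% of Wildmere Shipping BV.
Direct interest in Wildmere Shipping BV: 10%.
Aggregating (R1): 9.504% + 0.6048% + 3.2148% + 10% = 23.3236%.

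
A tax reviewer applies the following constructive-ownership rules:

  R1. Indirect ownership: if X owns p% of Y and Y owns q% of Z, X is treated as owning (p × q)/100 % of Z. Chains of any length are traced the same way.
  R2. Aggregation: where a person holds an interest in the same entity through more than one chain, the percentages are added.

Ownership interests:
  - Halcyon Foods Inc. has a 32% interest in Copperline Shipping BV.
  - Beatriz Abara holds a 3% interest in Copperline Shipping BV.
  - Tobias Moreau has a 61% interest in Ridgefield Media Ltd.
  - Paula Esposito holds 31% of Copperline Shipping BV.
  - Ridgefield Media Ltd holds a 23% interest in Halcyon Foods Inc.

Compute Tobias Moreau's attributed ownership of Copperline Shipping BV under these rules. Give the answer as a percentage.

4.4896%

Chain via Ridgefield Media Ltd → Halcyon Foods Inc. (R1): 61% × 23% × 32% = 4.4896% of Copperline Shipping BV.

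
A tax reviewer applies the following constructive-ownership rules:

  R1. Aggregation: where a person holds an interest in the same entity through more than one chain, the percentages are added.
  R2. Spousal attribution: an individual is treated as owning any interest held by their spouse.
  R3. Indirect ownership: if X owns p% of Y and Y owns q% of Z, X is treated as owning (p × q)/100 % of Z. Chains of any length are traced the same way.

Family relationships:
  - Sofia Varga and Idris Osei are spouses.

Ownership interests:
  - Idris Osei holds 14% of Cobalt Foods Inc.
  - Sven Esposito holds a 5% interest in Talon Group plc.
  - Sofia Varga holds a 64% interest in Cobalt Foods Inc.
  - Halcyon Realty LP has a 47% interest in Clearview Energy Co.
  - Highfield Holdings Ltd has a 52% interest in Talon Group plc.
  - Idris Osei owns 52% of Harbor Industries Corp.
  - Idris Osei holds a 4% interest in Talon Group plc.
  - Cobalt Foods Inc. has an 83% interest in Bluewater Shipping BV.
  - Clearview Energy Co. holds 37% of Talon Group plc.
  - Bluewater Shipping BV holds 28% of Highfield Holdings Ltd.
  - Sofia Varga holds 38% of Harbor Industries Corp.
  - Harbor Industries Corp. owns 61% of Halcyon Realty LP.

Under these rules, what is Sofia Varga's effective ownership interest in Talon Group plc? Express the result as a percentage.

By spousal attribution (R2), Sofia Varga is treated as also owning Idris Osei's interest in Cobalt Foods Inc, giving 64% + 14% = 78%.
By spousal attribution (R2), Sofia Varga is treated as also owning Idris Osei's interest in Harbor Industries Corp, giving 38% + 52% = 90%.
By spousal attribution (R2), Sofia Varga is treated as owning Idris Osei's 4% interest in Talon Group plc.
Chain via Cobalt Foods Inc. → Bluewater Shipping BV → Highfield Holdings Ltd (R3): 78% × 83% × 28% × 52% = 9.426144% of Talon Group plc.
Chain via Harbor Industries Corp. → Halcyon Realty LP → Clearview Energy Co. (R3): 90% × 61% × 47% × 37% = 9.54711% of Talon Group plc.
Direct interest in Talon Group plc: 4%.
Aggregating (R1): 9.426144% + 9.54711% + 4% = 22.973254%.

22.973254%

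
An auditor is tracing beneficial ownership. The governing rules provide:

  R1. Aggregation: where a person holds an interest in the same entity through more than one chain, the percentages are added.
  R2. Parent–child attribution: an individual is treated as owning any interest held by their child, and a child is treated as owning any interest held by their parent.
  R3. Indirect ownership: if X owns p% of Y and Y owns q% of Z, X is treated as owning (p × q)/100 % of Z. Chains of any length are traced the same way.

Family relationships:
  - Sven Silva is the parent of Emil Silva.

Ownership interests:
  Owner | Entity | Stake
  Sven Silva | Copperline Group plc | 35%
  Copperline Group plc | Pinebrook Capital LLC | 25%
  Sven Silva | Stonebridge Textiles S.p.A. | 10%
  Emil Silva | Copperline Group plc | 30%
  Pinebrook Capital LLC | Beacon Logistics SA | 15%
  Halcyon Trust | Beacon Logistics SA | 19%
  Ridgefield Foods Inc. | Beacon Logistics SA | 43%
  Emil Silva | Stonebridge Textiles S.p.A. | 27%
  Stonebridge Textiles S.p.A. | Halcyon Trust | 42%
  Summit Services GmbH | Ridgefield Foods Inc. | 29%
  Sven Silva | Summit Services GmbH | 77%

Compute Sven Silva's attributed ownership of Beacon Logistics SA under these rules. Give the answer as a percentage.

14.992%

By parent–child attribution (R2), Sven Silva is treated as also owning Emil Silva's interest in Stonebridge Textiles S.p.A, giving 10% + 27% = 37%.
By parent–child attribution (R2), Sven Silva is treated as also owning Emil Silva's interest in Copperline Group plc, giving 35% + 30% = 65%.
Chain via Summit Services GmbH → Ridgefield Foods Inc. (R3): 77% × 29% × 43% = 9.6019% of Beacon Logistics SA.
Chain via Stonebridge Textiles S.p.A. → Halcyon Trust (R3): 37% × 42% × 19% = 2.9526% of Beacon Logistics SA.
Chain via Copperline Group plc → Pinebrook Capital LLC (R3): 65% × 25% × 15% = 2.4375% of Beacon Logistics SA.
Aggregating (R1): 9.6019% + 2.9526% + 2.4375% = 14.992%.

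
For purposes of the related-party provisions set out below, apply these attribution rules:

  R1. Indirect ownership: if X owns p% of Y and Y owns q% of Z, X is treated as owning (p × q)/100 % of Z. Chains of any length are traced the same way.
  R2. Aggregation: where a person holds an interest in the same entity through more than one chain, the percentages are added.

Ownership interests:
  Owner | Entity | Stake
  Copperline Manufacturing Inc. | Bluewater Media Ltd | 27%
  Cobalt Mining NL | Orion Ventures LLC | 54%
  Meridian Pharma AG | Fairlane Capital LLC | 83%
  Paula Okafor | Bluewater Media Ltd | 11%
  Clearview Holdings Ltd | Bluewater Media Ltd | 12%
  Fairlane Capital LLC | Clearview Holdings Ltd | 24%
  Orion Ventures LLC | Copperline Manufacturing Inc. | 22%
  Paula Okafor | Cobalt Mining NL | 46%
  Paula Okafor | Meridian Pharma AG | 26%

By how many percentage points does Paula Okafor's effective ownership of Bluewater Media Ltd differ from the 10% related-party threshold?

3.097

Chain via Meridian Pharma AG → Fairlane Capital LLC → Clearview Holdings Ltd (R1): 26% × 83% × 24% × 12% = 0.621504% of Bluewater Media Ltd.
Chain via Cobalt Mining NL → Orion Ventures LLC → Copperline Manufacturing Inc. (R1): 46% × 54% × 22% × 27% = 1.475496% of Bluewater Media Ltd.
Direct interest in Bluewater Media Ltd: 11%.
Aggregating (R2): 0.621504% + 1.475496% + 11% = 13.097%.
13.097% exceeds the 10% threshold by 3.097 percentage points.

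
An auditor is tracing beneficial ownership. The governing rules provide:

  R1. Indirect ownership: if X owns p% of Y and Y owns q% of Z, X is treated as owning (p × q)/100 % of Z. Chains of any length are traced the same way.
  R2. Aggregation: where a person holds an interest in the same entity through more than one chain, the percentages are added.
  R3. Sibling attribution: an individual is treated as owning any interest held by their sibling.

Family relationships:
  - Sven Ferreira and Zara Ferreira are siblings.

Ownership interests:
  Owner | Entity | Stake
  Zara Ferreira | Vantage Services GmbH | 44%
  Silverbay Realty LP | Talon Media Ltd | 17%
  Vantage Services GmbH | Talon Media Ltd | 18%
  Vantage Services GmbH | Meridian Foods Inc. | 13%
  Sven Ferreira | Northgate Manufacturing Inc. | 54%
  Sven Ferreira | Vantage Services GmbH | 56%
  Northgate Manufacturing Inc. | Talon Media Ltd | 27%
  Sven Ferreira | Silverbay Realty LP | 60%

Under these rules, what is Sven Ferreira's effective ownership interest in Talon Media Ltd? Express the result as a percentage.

By sibling attribution (R3), Sven Ferreira is treated as also owning Zara Ferreira's interest in Vantage Services GmbH, giving 56% + 44% = 100%.
Chain via Northgate Manufacturing Inc. (R1): 54% × 27% = 14.58% of Talon Media Ltd.
Chain via Silverbay Realty LP (R1): 60% × 17% = 10.2% of Talon Media Ltd.
Chain via Vantage Services GmbH (R1): 100% × 18% = 18% of Talon Media Ltd.
Aggregating (R2): 14.58% + 10.2% + 18% = 42.78%.

42.78%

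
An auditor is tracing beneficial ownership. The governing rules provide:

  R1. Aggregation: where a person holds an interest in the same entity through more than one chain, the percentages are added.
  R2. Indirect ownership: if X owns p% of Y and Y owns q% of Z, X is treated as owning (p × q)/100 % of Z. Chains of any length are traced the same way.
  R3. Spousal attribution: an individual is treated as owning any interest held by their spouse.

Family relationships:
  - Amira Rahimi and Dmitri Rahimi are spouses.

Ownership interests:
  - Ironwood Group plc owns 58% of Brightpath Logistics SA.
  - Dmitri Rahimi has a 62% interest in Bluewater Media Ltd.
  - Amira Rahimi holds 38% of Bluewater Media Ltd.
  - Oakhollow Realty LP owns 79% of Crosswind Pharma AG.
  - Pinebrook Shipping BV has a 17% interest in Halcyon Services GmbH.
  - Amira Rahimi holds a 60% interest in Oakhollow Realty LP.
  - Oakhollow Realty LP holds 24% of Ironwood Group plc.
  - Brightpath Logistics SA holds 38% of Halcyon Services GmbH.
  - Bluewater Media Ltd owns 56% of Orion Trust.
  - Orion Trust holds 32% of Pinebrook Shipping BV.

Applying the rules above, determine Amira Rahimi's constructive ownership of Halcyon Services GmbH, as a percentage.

6.22016%

By spousal attribution (R3), Amira Rahimi is treated as also owning Dmitri Rahimi's interest in Bluewater Media Ltd, giving 38% + 62% = 100%.
Chain via Oakhollow Realty LP → Ironwood Group plc → Brightpath Logistics SA (R2): 60% × 24% × 58% × 38% = 3.17376% of Halcyon Services GmbH.
Chain via Bluewater Media Ltd → Orion Trust → Pinebrook Shipping BV (R2): 100% × 56% × 32% × 17% = 3.0464% of Halcyon Services GmbH.
Aggregating (R1): 3.17376% + 3.0464% = 6.22016%.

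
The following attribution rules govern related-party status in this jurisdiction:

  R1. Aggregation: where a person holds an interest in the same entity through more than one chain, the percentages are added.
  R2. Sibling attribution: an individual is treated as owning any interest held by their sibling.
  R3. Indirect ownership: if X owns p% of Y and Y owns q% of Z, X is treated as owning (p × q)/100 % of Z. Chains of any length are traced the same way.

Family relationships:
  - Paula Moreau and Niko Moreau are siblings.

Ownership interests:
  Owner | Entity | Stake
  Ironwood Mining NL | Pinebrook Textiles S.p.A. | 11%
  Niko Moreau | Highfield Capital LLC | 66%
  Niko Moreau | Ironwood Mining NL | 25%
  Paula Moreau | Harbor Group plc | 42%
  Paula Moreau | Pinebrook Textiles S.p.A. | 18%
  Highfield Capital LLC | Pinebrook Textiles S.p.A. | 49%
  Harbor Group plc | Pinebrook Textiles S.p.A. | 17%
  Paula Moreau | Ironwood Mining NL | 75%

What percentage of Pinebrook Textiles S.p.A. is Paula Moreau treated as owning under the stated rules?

By sibling attribution (R2), Paula Moreau is treated as also owning Niko Moreau's interest in Ironwood Mining NL, giving 75% + 25% = 100%.
By sibling attribution (R2), Paula Moreau is treated as owning Niko Moreau's 66% interest in Highfield Capital LLC.
Chain via Harbor Group plc (R3): 42% × 17% = 7.14% of Pinebrook Textiles S.p.A.
Chain via Ironwood Mining NL (R3): 100% × 11% = 11% of Pinebrook Textiles S.p.A.
Direct interest in Pinebrook Textiles S.p.A: 18%.
Chain via Highfield Capital LLC (R3): 66% × 49% = 32.34% of Pinebrook Textiles S.p.A.
Aggregating (R1): 7.14% + 11% + 18% + 32.34% = 68.48%.

68.48%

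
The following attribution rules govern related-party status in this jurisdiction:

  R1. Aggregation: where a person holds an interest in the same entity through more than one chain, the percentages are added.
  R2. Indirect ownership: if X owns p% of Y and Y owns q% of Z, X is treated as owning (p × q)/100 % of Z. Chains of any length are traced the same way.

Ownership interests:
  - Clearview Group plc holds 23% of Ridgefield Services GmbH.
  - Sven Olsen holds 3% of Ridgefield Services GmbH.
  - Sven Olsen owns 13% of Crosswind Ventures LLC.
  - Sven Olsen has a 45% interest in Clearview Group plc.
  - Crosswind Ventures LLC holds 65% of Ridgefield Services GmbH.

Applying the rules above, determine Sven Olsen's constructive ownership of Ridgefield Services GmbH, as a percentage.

Chain via Crosswind Ventures LLC (R2): 13% × 65% = 8.45% of Ridgefield Services GmbH.
Chain via Clearview Group plc (R2): 45% × 23% = 10.35% of Ridgefield Services GmbH.
Direct interest in Ridgefield Services GmbH: 3%.
Aggregating (R1): 8.45% + 10.35% + 3% = 21.8%.

21.8%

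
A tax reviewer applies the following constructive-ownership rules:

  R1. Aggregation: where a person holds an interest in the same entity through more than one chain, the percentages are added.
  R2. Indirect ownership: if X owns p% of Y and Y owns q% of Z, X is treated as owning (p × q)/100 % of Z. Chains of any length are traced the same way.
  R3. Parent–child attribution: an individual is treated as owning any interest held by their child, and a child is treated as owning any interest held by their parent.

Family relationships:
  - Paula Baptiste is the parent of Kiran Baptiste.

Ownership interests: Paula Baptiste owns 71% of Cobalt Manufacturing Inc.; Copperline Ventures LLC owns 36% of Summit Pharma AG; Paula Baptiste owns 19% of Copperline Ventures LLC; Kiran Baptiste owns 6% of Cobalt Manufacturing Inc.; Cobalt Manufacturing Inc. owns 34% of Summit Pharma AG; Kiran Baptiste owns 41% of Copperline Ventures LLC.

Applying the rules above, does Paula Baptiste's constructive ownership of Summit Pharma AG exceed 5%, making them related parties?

By parent–child attribution (R3), Paula Baptiste is treated as also owning Kiran Baptiste's interest in Cobalt Manufacturing Inc, giving 71% + 6% = 77%.
By parent–child attribution (R3), Paula Baptiste is treated as also owning Kiran Baptiste's interest in Copperline Ventures LLC, giving 19% + 41% = 60%.
Chain via Cobalt Manufacturing Inc. (R2): 77% × 34% = 26.18% of Summit Pharma AG.
Chain via Copperline Ventures LLC (R2): 60% × 36% = 21.6% of Summit Pharma AG.
Aggregating (R1): 26.18% + 21.6% = 47.78%.
47.78% exceeds the 5% threshold, so Paula is a related party to Summit Pharma AG.

Yes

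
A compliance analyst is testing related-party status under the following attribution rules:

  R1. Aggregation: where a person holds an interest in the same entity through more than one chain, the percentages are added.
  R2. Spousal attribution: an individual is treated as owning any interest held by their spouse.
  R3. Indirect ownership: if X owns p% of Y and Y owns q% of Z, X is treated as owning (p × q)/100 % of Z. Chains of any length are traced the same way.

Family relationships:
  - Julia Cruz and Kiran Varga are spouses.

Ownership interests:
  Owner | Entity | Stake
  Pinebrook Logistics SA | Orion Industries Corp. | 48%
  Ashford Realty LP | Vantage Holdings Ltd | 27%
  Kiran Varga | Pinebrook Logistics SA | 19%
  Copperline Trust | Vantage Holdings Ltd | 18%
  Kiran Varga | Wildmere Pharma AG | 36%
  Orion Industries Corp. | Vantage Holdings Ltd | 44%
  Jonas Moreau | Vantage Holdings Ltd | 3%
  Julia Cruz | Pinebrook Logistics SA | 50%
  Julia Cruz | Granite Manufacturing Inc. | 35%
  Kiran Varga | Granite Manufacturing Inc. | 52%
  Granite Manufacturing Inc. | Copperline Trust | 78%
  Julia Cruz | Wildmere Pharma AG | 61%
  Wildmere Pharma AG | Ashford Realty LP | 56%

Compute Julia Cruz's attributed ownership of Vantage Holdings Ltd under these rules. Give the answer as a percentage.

41.454%

By spousal attribution (R2), Julia Cruz is treated as also owning Kiran Varga's interest in Granite Manufacturing Inc, giving 35% + 52% = 87%.
By spousal attribution (R2), Julia Cruz is treated as also owning Kiran Varga's interest in Wildmere Pharma AG, giving 61% + 36% = 97%.
By spousal attribution (R2), Julia Cruz is treated as also owning Kiran Varga's interest in Pinebrook Logistics SA, giving 50% + 19% = 69%.
Chain via Granite Manufacturing Inc. → Copperline Trust (R3): 87% × 78% × 18% = 12.2148% of Vantage Holdings Ltd.
Chain via Wildmere Pharma AG → Ashford Realty LP (R3): 97% × 56% × 27% = 14.6664% of Vantage Holdings Ltd.
Chain via Pinebrook Logistics SA → Orion Industries Corp. (R3): 69% × 48% × 44% = 14.5728% of Vantage Holdings Ltd.
Aggregating (R1): 12.2148% + 14.6664% + 14.5728% = 41.454%.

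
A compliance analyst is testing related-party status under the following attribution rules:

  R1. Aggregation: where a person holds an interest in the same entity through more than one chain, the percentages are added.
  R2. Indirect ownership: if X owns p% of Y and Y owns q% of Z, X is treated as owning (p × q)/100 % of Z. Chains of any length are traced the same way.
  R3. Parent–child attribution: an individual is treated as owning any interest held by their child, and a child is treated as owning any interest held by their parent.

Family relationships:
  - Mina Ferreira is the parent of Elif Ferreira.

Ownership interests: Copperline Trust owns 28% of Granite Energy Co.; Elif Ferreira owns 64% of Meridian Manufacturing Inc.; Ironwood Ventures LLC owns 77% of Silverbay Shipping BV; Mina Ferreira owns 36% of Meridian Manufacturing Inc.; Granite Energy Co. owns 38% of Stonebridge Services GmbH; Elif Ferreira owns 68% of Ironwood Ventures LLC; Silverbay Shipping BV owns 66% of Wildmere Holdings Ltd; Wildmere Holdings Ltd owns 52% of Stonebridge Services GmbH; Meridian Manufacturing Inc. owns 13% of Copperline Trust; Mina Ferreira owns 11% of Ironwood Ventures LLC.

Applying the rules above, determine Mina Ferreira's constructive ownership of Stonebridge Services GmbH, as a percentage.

22.260056%

By parent–child attribution (R3), Mina Ferreira is treated as also owning Elif Ferreira's interest in Meridian Manufacturing Inc, giving 36% + 64% = 100%.
By parent–child attribution (R3), Mina Ferreira is treated as also owning Elif Ferreira's interest in Ironwood Ventures LLC, giving 11% + 68% = 79%.
Chain via Meridian Manufacturing Inc. → Copperline Trust → Granite Energy Co. (R2): 100% × 13% × 28% × 38% = 1.3832% of Stonebridge Services GmbH.
Chain via Ironwood Ventures LLC → Silverbay Shipping BV → Wildmere Holdings Ltd (R2): 79% × 77% × 66% × 52% = 20.876856% of Stonebridge Services GmbH.
Aggregating (R1): 1.3832% + 20.876856% = 22.260056%.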